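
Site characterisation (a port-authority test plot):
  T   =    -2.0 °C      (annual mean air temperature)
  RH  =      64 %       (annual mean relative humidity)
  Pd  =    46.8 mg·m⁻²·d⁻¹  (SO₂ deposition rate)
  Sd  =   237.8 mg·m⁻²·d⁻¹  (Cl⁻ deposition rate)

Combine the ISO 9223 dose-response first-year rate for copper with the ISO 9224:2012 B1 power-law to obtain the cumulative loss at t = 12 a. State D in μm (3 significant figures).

copper: T≤10 °C ⇒ hinge +0.126·(-2.0−10) = -1.5120
  sulphur-dioxide contribution → 0.1386 μm/a
  chloride contribution → 0.4077 μm/a
  total first-year rate 0.5463 μm/a
ISO 9224: D(t) = r_corr · t^b with b = 0.667 (copper, B1)
  D(12) = 0.5463 × 12^0.667 = 0.5463 × 5.246 = 2.866 μm

D(12) = 2.87 μm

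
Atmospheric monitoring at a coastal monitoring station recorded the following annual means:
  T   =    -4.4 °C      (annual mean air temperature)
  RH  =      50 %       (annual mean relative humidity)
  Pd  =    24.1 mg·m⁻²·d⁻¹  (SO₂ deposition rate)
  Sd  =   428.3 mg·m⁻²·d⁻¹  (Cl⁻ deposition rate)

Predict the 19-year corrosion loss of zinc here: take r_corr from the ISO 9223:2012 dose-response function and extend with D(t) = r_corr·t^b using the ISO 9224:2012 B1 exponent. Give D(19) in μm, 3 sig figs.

D(19) = 9.53 μm

zinc: temperature factor f = +0.038·(-14.4) = -0.5472
  sulphur-dioxide contribution → 0.3019 μm/a
  chloride contribution → 0.5681 μm/a
  total first-year rate 0.87 μm/a
Long-term exponent b (ISO 9224 Table 2, B1) = 0.813
  D(19) = 0.87 × 19^0.813 = 0.87 × 10.96 = 9.532 μm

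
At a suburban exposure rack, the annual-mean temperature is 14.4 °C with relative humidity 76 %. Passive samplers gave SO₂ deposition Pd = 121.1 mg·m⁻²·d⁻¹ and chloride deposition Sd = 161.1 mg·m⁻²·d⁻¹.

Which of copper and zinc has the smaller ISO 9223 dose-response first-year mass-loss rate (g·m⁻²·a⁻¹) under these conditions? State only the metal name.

copper

copper: f(T) = -0.080·(T−10) [T>10 °C] = -0.3520
  Pd branch = 0.0053·Pd^0.26·e^(0.059·RH+f) = 1.149 μm/a
  Sd branch = 0.01025·Sd^0.27·e^(0.036·RH+0.049·T) = 1.263 μm/a
  r_corr = 1.149 + 1.263 = 2.412 μm/a
  mass loss = 2.412 μm/a × 8.96 g/cm³ = 21.61 g·m⁻²·a⁻¹
zinc: T>10 °C ⇒ hinge -0.071·(14.4−10) = -0.3124
  SO₂ term: 0.0129·121.1^0.44·exp(0.046·76-0.3124) = 2.569
  Cl⁻ term: 0.0175·161.1^0.57·exp(0.008·76+0.085·14.4) = 1.98
  sum: 2.569 + 1.98 → r_corr = 4.549 μm/a
  mass loss = 4.549 μm/a × 7.14 g/cm³ = 32.48 g·m⁻²·a⁻¹
Ordering by g·m⁻²·a⁻¹: zinc (32.5) > copper (21.6)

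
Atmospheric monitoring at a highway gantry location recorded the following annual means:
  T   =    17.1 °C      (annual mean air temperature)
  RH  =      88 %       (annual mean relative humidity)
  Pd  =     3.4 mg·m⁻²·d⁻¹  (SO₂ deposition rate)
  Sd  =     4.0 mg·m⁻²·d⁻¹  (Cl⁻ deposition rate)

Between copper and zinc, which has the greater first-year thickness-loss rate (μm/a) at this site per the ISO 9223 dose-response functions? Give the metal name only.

copper

copper: temperature factor f = -0.080·(7.1) = -0.5680
  SO₂ term: 0.0053·3.4^0.26·exp(0.059·88-0.5680) = 0.7424
  Cl⁻ term: 0.01025·4.0^0.27·exp(0.036·88+0.049·17.1) = 0.8185
  r_corr = 0.7424 + 0.8185 = 1.561 μm/a
zinc: f(T) = -0.071·(T−10) [T>10 °C] = -0.5041
  Pd branch = 0.0129·Pd^0.44·e^(0.046·RH+f) = 0.7648 μm/a
  Sd branch = 0.0175·Sd^0.57·e^(0.008·RH+0.085·T) = 0.3336 μm/a
  r_corr = 0.7648 + 0.3336 = 1.098 μm/a
Ordering by μm/a: copper (1.56) > zinc (1.1)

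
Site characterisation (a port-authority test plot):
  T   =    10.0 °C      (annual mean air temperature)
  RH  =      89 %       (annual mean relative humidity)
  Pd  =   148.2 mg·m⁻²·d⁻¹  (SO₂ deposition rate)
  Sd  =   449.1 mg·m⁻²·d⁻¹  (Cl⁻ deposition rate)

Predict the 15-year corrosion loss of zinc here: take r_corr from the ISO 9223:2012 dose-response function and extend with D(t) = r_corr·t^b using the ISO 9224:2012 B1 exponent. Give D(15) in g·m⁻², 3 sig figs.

D(15) = 625 g·m⁻²

zinc: T≤10 °C ⇒ hinge +0.038·(10.0−10) = +0.0000
  sulphur-dioxide contribution → 6.979 μm/a
  chloride contribution → 2.712 μm/a
  total first-year rate 9.69 μm/a
Long-term exponent b (ISO 9224 Table 2, B1) = 0.813
  D(15) = 9.69 × 15^0.813 = 9.69 × 9.04 = 87.6 μm
  Mass loss = 87.6 μm × 7.14 g/cm³ = 625.5 g·m⁻²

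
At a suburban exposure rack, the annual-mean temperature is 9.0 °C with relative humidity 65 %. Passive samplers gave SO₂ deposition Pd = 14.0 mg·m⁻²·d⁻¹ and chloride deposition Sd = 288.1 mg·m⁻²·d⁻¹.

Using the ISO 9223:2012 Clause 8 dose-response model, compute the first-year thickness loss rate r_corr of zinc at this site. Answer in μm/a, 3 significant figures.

r_corr = 2.38 μm/a

zinc: f(T) = +0.038·(T−10) [T≤10 °C] = -0.0380
  SO₂ term: 0.0129·14.0^0.44·exp(0.046·65-0.0380) = 0.7887
  Cl⁻ term: 0.0175·288.1^0.57·exp(0.008·65+0.085·9.0) = 1.596
  r_corr = 0.7887 + 1.596 = 2.385 μm/a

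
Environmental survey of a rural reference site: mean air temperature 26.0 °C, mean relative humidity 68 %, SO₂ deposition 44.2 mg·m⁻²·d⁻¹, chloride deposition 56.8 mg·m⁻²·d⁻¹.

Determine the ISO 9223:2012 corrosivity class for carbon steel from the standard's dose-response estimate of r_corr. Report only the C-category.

C4

carbon steel: temperature factor f = -0.054·(16.0) = -0.8640
  SO₂ term: 1.77·44.2^0.52·exp(0.02·68-0.8640) = 20.85
  Cl⁻ term: 0.102·56.8^0.62·exp(0.033·68+0.04·26.0) = 33.31
  sum: 20.85 + 33.31 → r_corr = 54.15 μm/a
Category bounds: 50…80 μm/a bracket r_corr ⇒ C4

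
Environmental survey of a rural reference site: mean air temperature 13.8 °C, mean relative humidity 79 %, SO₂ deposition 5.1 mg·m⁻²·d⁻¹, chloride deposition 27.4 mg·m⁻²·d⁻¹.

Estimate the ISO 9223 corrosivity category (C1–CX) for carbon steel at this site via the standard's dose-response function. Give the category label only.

C3

carbon steel: f(T) = -0.054·(T−10) [T>10 °C] = -0.2052
  Pd branch = 1.77·Pd^0.52·e^(0.02·RH+f) = 16.33 μm/a
  Cl⁻ term: 0.102·27.4^0.62·exp(0.033·79+0.04·13.8) = 18.7
  sum: 16.33 + 18.7 → r_corr = 35.03 μm/a
35 μm/a falls in (25, 50] for carbon steel → category C3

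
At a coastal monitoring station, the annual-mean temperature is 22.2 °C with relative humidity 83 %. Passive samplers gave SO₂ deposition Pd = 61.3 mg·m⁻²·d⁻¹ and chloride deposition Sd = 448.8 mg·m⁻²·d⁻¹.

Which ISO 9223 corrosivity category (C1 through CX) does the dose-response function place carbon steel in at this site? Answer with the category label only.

CX

carbon steel: T>10 °C ⇒ hinge -0.054·(22.2−10) = -0.6588
  sulphur-dioxide contribution → 40.95 μm/a
  chloride contribution → 169.1 μm/a
  ⇒ r_corr(carbon steel) = 210 μm/a
ISO 9223 Table 2 (carbon steel): 200 < 210 ≤ 700 μm/a ⇒ CX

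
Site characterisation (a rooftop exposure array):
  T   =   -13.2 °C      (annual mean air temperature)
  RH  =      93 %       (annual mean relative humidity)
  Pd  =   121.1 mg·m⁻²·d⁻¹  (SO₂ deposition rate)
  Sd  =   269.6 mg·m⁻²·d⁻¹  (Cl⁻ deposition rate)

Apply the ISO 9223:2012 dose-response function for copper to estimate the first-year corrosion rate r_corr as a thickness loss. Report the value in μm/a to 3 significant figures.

copper: temperature factor f = +0.126·(-23.2) = -2.9232
  Pd branch = 0.0053·Pd^0.26·e^(0.059·RH+f) = 0.2395 μm/a
  Cl⁻ term: 0.01025·269.6^0.27·exp(0.036·93+0.049·-13.2) = 0.692
  sum: 0.2395 + 0.692 → r_corr = 0.9316 μm/a

r_corr = 0.932 μm/a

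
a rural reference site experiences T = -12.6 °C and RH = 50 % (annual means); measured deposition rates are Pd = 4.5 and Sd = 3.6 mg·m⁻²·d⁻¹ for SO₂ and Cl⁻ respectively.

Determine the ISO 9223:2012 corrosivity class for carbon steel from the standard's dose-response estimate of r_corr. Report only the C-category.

C1

carbon steel: f(T) = +0.150·(T−10) [T≤10 °C] = -3.3900
  SO₂ term: 1.77·4.5^0.52·exp(0.02·50-3.3900) = 0.3546
  Sd branch = 0.102·Sd^0.62·e^(0.033·RH+0.04·T) = 0.7099 μm/a
  sum: 0.3546 + 0.7099 → r_corr = 1.064 μm/a
1.06 μm/a falls in (0, 1.3] for carbon steel → category C1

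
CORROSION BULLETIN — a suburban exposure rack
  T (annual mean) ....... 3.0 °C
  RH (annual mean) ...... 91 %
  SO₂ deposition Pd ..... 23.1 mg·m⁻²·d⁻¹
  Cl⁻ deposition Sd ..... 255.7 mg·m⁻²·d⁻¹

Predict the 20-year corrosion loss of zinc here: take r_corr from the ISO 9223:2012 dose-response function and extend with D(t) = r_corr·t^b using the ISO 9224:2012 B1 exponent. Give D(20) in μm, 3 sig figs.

D(20) = 42.2 μm

zinc: T≤10 °C ⇒ hinge +0.038·(3.0−10) = -0.2660
  SO₂ term: 0.0129·23.1^0.44·exp(0.046·91-0.2660) = 2.588
  Cl⁻ term: 0.0175·255.7^0.57·exp(0.008·91+0.085·3.0) = 1.102
  sum: 2.588 + 1.102 → r_corr = 3.691 μm/a
Power-law: D(20) = r_corr · 20^0.813
  D(20) = 3.691 × 20^0.813 = 3.691 × 11.42 = 42.16 μm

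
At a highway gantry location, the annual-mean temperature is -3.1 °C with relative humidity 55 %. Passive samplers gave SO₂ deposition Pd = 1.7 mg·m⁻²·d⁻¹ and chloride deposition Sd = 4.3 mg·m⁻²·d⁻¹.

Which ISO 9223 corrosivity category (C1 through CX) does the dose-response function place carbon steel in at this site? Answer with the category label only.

carbon steel: f(T) = +0.150·(T−10) [T≤10 °C] = -1.9650
  sulphur-dioxide contribution → 0.9821 μm/a
  chloride contribution → 1.367 μm/a
  ⇒ r_corr(carbon steel) = 2.349 μm/a
2.35 μm/a falls in (1.3, 25] for carbon steel → category C2

C2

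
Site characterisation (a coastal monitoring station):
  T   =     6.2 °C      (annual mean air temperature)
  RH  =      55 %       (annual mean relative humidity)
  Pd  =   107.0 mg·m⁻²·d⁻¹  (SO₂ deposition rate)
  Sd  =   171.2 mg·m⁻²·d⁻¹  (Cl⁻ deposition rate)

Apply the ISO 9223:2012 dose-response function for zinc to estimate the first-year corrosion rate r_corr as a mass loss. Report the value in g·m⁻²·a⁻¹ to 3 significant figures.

zinc: temperature factor f = +0.038·(-3.8) = -0.1444
  sulphur-dioxide contribution → 1.095 μm/a
  chloride contribution → 0.8632 μm/a
  total first-year rate 1.959 μm/a
Convert to mass loss: 1.959 μm/a × 7.14 g/cm³ = 13.98 g·m⁻²·a⁻¹

r_corr = 14.0 g·m⁻²·a⁻¹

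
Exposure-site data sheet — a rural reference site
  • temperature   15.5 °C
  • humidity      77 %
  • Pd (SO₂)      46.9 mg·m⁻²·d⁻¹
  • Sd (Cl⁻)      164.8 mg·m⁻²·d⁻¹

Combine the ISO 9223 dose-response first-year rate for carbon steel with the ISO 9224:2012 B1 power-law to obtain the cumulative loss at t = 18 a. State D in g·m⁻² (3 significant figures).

D(18) = 3.64e+03 g·m⁻²

carbon steel: T>10 °C ⇒ hinge -0.054·(15.5−10) = -0.2970
  SO₂ term: 1.77·46.9^0.52·exp(0.02·77-0.2970) = 45.37
  Sd branch = 0.102·Sd^0.62·e^(0.033·RH+0.04·T) = 57.01 μm/a
  r_corr = 45.37 + 57.01 = 102.4 μm/a
Long-term exponent b (ISO 9224 Table 2, B1) = 0.523
  D(18) = 102.4 × 18^0.523 = 102.4 × 4.534 = 464.2 μm
  Mass loss = 464.2 μm × 7.85 g/cm³ = 3644 g·m⁻²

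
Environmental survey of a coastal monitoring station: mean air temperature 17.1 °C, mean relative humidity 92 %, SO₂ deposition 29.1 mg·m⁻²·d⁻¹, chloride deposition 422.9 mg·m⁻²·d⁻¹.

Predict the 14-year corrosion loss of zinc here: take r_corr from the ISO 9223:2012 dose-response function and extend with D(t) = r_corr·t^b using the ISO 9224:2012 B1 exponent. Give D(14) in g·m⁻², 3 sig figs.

D(14) = 444 g·m⁻²

zinc: T>10 °C ⇒ hinge -0.071·(17.1−10) = -0.5041
  SO₂ term: 0.0129·29.1^0.44·exp(0.046·92-0.5041) = 2.364
  Sd branch = 0.0175·Sd^0.57·e^(0.008·RH+0.085·T) = 4.908 μm/a
  r_corr = 2.364 + 4.908 = 7.272 μm/a
ISO 9224: D(t) = r_corr · t^b with b = 0.813 (zinc, B1)
  D(14) = 7.272 × 14^0.813 = 7.272 × 8.547 = 62.15 μm
  Mass loss = 62.15 μm × 7.14 g/cm³ = 443.8 g·m⁻²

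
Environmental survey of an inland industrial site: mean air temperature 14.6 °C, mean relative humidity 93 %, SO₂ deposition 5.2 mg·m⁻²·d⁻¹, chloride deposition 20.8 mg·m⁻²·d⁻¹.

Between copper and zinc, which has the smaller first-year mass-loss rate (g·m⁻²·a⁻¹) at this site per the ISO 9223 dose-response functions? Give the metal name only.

copper: f(T) = -0.080·(T−10) [T>10 °C] = -0.3680
  SO₂ term: 0.0053·5.2^0.26·exp(0.059·93-0.3680) = 1.36
  Cl⁻ term: 0.01025·20.8^0.27·exp(0.036·93+0.049·14.6) = 1.353
  sum: 1.36 + 1.353 → r_corr = 2.713 μm/a
  mass loss = 2.713 μm/a × 8.96 g/cm³ = 24.31 g·m⁻²·a⁻¹
zinc: f(T) = -0.071·(T−10) [T>10 °C] = -0.3266
  SO₂ term: 0.0129·5.2^0.44·exp(0.046·93-0.3266) = 1.386
  Cl⁻ term: 0.0175·20.8^0.57·exp(0.008·93+0.085·14.6) = 0.7185
  sum: 1.386 + 0.7185 → r_corr = 2.104 μm/a
  mass loss = 2.104 μm/a × 7.14 g/cm³ = 15.02 g·m⁻²·a⁻¹
Ordering by g·m⁻²·a⁻¹: copper (24.3) > zinc (15)

zinc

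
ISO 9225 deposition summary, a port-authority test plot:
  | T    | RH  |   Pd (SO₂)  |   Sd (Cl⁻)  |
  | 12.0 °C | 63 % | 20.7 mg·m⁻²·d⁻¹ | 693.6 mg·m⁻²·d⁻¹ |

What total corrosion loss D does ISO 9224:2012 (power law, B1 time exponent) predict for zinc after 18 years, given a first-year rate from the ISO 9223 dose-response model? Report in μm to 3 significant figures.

D(18) = 43.1 μm

zinc: temperature factor f = -0.071·(2.0) = -0.1420
  SO₂ term: 0.0129·20.7^0.44·exp(0.046·63-0.1420) = 0.7701
  Cl⁻ term: 0.0175·693.6^0.57·exp(0.008·63+0.085·12.0) = 3.345
  r_corr = 0.7701 + 3.345 = 4.115 μm/a
Power-law: D(18) = r_corr · 18^0.813
  D(18) = 4.115 × 18^0.813 = 4.115 × 10.48 = 43.14 μm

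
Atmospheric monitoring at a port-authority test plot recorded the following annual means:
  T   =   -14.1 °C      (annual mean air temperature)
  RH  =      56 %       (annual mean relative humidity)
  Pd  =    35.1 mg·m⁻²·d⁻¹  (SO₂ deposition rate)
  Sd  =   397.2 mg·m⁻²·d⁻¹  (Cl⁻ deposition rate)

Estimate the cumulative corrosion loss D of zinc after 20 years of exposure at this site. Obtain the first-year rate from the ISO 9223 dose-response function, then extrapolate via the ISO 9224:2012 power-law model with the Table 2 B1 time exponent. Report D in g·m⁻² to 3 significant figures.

zinc: temperature factor f = +0.038·(-24.1) = -0.9158
  sulphur-dioxide contribution → 0.3247 μm/a
  chloride contribution → 0.2503 μm/a
  total first-year rate 0.5751 μm/a
Power-law: D(20) = r_corr · 20^0.813
  D(20) = 0.5751 × 20^0.813 = 0.5751 × 11.42 = 6.569 μm
  Mass loss = 6.569 μm × 7.14 g/cm³ = 46.9 g·m⁻²

D(20) = 46.9 g·m⁻²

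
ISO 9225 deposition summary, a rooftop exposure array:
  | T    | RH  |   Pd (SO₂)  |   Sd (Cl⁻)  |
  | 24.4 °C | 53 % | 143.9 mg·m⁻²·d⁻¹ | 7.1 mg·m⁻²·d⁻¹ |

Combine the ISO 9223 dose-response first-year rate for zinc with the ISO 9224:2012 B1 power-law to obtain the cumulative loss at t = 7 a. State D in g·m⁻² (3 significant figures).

zinc: f(T) = -0.071·(T−10) [T>10 °C] = -1.0224
  SO₂ term: 0.0129·143.9^0.44·exp(0.046·53-1.0224) = 0.4731
  Sd branch = 0.0175·Sd^0.57·e^(0.008·RH+0.085·T) = 0.6503 μm/a
  sum: 0.4731 + 0.6503 → r_corr = 1.123 μm/a
Power-law: D(7) = r_corr · 7^0.813
  D(7) = 1.123 × 7^0.813 = 1.123 × 4.865 = 5.465 μm
  Mass loss = 5.465 μm × 7.14 g/cm³ = 39.02 g·m⁻²

D(7) = 39.0 g·m⁻²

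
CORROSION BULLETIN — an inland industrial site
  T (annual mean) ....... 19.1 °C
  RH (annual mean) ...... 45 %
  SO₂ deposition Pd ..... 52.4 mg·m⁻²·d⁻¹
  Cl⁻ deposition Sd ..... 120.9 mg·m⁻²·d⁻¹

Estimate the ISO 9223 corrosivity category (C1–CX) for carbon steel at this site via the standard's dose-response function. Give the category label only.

C3

carbon steel: temperature factor f = -0.054·(9.1) = -0.4914
  Pd branch = 1.77·Pd^0.52·e^(0.02·RH+f) = 20.87 μm/a
  Cl⁻ term: 0.102·120.9^0.62·exp(0.033·45+0.04·19.1) = 18.9
  sum: 20.87 + 18.9 → r_corr = 39.77 μm/a
Category bounds: 25…50 μm/a bracket r_corr ⇒ C3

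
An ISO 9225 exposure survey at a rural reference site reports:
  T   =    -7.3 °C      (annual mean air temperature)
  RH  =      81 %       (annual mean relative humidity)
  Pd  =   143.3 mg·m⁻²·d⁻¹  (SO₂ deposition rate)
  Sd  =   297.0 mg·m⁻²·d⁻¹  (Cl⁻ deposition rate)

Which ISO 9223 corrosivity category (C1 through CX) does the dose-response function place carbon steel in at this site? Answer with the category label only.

C3

carbon steel: f(T) = +0.150·(T−10) [T≤10 °C] = -2.5950
  SO₂ term: 1.77·143.3^0.52·exp(0.02·81-2.5950) = 8.826
  Sd branch = 0.102·Sd^0.62·e^(0.033·RH+0.04·T) = 37.65 μm/a
  sum: 8.826 + 37.65 → r_corr = 46.48 μm/a
Category bounds: 25…50 μm/a bracket r_corr ⇒ C3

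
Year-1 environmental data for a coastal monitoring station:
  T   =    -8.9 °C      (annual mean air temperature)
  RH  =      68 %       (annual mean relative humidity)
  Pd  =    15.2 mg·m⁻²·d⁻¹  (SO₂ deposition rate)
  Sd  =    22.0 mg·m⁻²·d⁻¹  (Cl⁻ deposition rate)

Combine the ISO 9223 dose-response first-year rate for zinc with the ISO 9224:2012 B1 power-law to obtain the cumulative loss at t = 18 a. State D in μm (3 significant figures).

D(18) = 5.85 μm

zinc: T≤10 °C ⇒ hinge +0.038·(-8.9−10) = -0.7182
  Pd branch = 0.0129·Pd^0.44·e^(0.046·RH+f) = 0.4755 μm/a
  Cl⁻ term: 0.0175·22.0^0.57·exp(0.008·68+0.085·-8.9) = 0.0824
  sum: 0.4755 + 0.0824 → r_corr = 0.5579 μm/a
Power-law: D(18) = r_corr · 18^0.813
  D(18) = 0.5579 × 18^0.813 = 0.5579 × 10.48 = 5.849 μm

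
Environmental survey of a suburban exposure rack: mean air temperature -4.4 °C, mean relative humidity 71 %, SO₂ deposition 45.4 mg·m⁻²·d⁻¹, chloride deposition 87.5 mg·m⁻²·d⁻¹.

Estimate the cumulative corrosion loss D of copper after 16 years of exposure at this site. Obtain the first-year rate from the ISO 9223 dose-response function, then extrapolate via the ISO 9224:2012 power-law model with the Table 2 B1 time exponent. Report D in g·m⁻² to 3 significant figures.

D(16) = 29.0 g·m⁻²

copper: temperature factor f = +0.126·(-14.4) = -1.8144
  Pd branch = 0.0053·Pd^0.26·e^(0.059·RH+f) = 0.1536 μm/a
  Sd branch = 0.01025·Sd^0.27·e^(0.036·RH+0.049·T) = 0.356 μm/a
  sum: 0.1536 + 0.356 → r_corr = 0.5096 μm/a
ISO 9224: D(t) = r_corr · t^b with b = 0.667 (copper, B1)
  D(16) = 0.5096 × 16^0.667 = 0.5096 × 6.355 = 3.239 μm
  Mass loss = 3.239 μm × 8.96 g/cm³ = 29.02 g·m⁻²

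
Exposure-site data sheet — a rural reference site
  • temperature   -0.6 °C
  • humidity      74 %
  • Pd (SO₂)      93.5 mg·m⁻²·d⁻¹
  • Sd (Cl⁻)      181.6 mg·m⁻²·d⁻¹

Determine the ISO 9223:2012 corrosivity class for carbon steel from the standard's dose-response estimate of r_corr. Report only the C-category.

C3

carbon steel: f(T) = +0.150·(T−10) [T≤10 °C] = -1.5900
  sulphur-dioxide contribution → 16.79 μm/a
  chloride contribution → 28.8 μm/a
  total first-year rate 45.59 μm/a
Category bounds: 25…50 μm/a bracket r_corr ⇒ C3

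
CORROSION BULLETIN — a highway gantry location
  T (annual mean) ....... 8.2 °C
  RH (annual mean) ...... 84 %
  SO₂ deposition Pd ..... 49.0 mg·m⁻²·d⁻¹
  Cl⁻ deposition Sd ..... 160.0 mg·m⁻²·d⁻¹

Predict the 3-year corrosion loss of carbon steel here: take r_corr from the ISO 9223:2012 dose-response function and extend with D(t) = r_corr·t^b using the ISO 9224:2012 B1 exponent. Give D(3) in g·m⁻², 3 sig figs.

D(3) = 1.50e+03 g·m⁻²

carbon steel: temperature factor f = +0.150·(-1.8) = -0.2700
  SO₂ term: 1.77·49.0^0.52·exp(0.02·84-0.2700) = 54.86
  Sd branch = 0.102·Sd^0.62·e^(0.033·RH+0.04·T) = 52.66 μm/a
  r_corr = 54.86 + 52.66 = 107.5 μm/a
Power-law: D(3) = r_corr · 3^0.523
  D(3) = 107.5 × 3^0.523 = 107.5 × 1.776 = 191 μm
  Mass loss = 191 μm × 7.85 g/cm³ = 1499 g·m⁻²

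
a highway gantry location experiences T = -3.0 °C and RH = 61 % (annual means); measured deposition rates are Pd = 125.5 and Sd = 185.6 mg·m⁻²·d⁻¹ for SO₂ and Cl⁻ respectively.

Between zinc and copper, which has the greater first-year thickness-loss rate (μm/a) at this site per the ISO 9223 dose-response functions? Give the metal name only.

zinc

zinc: temperature factor f = +0.038·(-13.0) = -0.4940
  SO₂ term: 0.0129·125.5^0.44·exp(0.046·61-0.4940) = 1.092
  Cl⁻ term: 0.0175·185.6^0.57·exp(0.008·61+0.085·-3.0) = 0.4338
  sum: 1.092 + 0.4338 → r_corr = 1.525 μm/a
copper: temperature factor f = +0.126·(-13.0) = -1.6380
  Pd branch = 0.0053·Pd^0.26·e^(0.059·RH+f) = 0.1323 μm/a
  Cl⁻ term: 0.01025·185.6^0.27·exp(0.036·61+0.049·-3.0) = 0.3259
  sum: 0.1323 + 0.3259 → r_corr = 0.4582 μm/a
Ordering by μm/a: zinc (1.53) > copper (0.458)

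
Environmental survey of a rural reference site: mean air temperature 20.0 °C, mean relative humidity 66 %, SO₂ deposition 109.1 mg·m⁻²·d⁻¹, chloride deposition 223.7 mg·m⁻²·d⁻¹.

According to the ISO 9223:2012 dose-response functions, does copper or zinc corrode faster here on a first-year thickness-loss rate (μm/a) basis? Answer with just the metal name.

zinc

copper: f(T) = -0.080·(T−10) [T>10 °C] = -0.8000
  SO₂ term: 0.0053·109.1^0.26·exp(0.059·66-0.8000) = 0.3961
  Cl⁻ term: 0.01025·223.7^0.27·exp(0.036·66+0.049·20.0) = 1.267
  sum: 0.3961 + 1.267 → r_corr = 1.663 μm/a
zinc: T>10 °C ⇒ hinge -0.071·(20.0−10) = -0.7100
  SO₂ term: 0.0129·109.1^0.44·exp(0.046·66-0.7100) = 1.041
  Sd branch = 0.0175·Sd^0.57·e^(0.008·RH+0.085·T) = 3.548 μm/a
  sum: 1.041 + 3.548 → r_corr = 4.589 μm/a
Ordering by μm/a: zinc (4.59) > copper (1.66)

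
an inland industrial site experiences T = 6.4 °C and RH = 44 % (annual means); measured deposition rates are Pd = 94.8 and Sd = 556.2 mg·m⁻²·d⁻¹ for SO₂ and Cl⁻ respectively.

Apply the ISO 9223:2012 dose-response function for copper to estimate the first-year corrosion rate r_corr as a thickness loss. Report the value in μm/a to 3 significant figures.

copper: f(T) = +0.126·(T−10) [T≤10 °C] = -0.4536
  SO₂ term: 0.0053·94.8^0.26·exp(0.059·44-0.4536) = 0.1475
  Cl⁻ term: 0.01025·556.2^0.27·exp(0.036·44+0.049·6.4) = 0.3768
  sum: 0.1475 + 0.3768 → r_corr = 0.5242 μm/a

r_corr = 0.524 μm/a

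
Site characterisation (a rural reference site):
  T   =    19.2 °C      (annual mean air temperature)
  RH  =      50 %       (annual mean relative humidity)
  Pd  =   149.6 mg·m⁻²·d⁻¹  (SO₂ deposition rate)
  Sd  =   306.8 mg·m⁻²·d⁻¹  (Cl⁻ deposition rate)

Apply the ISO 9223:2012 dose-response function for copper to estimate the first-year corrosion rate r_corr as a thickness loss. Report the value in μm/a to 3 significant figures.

r_corr = 0.924 μm/a

copper: f(T) = -0.080·(T−10) [T>10 °C] = -0.7360
  Pd branch = 0.0053·Pd^0.26·e^(0.059·RH+f) = 0.1784 μm/a
  Cl⁻ term: 0.01025·306.8^0.27·exp(0.036·50+0.049·19.2) = 0.7456
  r_corr = 0.1784 + 0.7456 = 0.9239 μm/a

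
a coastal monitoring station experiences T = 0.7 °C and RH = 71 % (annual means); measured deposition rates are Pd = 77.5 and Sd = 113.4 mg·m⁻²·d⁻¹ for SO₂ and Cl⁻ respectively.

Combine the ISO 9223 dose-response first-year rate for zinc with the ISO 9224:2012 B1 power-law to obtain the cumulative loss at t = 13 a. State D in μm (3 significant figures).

D(13) = 16.9 μm

zinc: temperature factor f = +0.038·(-9.3) = -0.3534
  sulphur-dioxide contribution → 1.61 μm/a
  chloride contribution → 0.4861 μm/a
  total first-year rate 2.096 μm/a
ISO 9224: D(t) = r_corr · t^b with b = 0.813 (zinc, B1)
  D(13) = 2.096 × 13^0.813 = 2.096 × 8.047 = 16.87 μm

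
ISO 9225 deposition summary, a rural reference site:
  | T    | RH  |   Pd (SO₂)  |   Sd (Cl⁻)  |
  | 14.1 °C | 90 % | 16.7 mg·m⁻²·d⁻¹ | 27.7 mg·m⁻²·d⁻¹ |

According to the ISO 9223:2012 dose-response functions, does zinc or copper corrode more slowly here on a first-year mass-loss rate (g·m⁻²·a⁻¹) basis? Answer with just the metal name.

zinc: T>10 °C ⇒ hinge -0.071·(14.1−10) = -0.2911
  sulphur-dioxide contribution → 2.09 μm/a
  chloride contribution → 0.7915 μm/a
  ⇒ r_corr(zinc) = 2.881 μm/a
  mass loss = 2.881 μm/a × 7.14 g/cm³ = 20.57 g·m⁻²·a⁻¹
copper: T>10 °C ⇒ hinge -0.080·(14.1−10) = -0.3280
  sulphur-dioxide contribution → 1.606 μm/a
  chloride contribution → 1.28 μm/a
  total first-year rate 2.887 μm/a
  mass loss = 2.887 μm/a × 8.96 g/cm³ = 25.87 g·m⁻²·a⁻¹
Ordering by g·m⁻²·a⁻¹: copper (25.9) > zinc (20.6)

zinc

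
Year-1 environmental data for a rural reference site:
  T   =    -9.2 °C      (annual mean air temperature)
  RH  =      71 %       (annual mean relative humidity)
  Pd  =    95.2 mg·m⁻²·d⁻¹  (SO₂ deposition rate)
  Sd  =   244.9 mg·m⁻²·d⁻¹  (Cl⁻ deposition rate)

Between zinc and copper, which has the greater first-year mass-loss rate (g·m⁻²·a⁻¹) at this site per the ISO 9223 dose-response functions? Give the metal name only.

zinc

zinc: T≤10 °C ⇒ hinge +0.038·(-9.2−10) = -0.7296
  Pd branch = 0.0129·Pd^0.44·e^(0.046·RH+f) = 1.21 μm/a
  Sd branch = 0.0175·Sd^0.57·e^(0.008·RH+0.085·T) = 0.325 μm/a
  sum: 1.21 + 0.325 → r_corr = 1.535 μm/a
  mass loss = 1.535 μm/a × 7.14 g/cm³ = 10.96 g·m⁻²·a⁻¹
copper: temperature factor f = +0.126·(-19.2) = -2.4192
  Pd branch = 0.0053·Pd^0.26·e^(0.059·RH+f) = 0.1017 μm/a
  Sd branch = 0.01025·Sd^0.27·e^(0.036·RH+0.049·T) = 0.3716 μm/a
  r_corr = 0.1017 + 0.3716 = 0.4733 μm/a
  mass loss = 0.4733 μm/a × 8.96 g/cm³ = 4.24 g·m⁻²·a⁻¹
Ordering by g·m⁻²·a⁻¹: zinc (11) > copper (4.24)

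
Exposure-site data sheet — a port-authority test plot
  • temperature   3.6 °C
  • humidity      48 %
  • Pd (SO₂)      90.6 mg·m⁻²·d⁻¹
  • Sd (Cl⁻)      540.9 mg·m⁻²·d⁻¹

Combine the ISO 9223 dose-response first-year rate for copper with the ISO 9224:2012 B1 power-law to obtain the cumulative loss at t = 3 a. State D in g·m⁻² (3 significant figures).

copper: f(T) = +0.126·(T−10) [T≤10 °C] = -0.8064
  sulphur-dioxide contribution → 0.1297 μm/a
  chloride contribution → 0.3765 μm/a
  ⇒ r_corr(copper) = 0.5061 μm/a
Long-term exponent b (ISO 9224 Table 2, B1) = 0.667
  D(3) = 0.5061 × 3^0.667 = 0.5061 × 2.081 = 1.053 μm
  Mass loss = 1.053 μm × 8.96 g/cm³ = 9.437 g·m⁻²

D(3) = 9.44 g·m⁻²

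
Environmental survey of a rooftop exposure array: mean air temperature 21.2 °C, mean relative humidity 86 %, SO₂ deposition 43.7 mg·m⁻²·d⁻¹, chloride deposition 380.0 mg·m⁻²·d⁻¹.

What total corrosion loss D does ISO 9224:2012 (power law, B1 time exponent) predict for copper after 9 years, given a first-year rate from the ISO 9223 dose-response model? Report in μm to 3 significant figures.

copper: f(T) = -0.080·(T−10) [T>10 °C] = -0.8960
  Pd branch = 0.0053·Pd^0.26·e^(0.059·RH+f) = 0.9232 μm/a
  Cl⁻ term: 0.01025·380.0^0.27·exp(0.036·86+0.049·21.2) = 3.184
  r_corr = 0.9232 + 3.184 = 4.107 μm/a
Power-law: D(9) = r_corr · 9^0.667
  D(9) = 4.107 × 9^0.667 = 4.107 × 4.33 = 17.78 μm

D(9) = 17.8 μm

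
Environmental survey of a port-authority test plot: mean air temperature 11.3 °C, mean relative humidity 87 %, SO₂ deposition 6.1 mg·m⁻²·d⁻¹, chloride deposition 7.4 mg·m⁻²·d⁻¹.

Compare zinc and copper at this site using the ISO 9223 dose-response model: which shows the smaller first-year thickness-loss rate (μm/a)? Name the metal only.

zinc

zinc: T>10 °C ⇒ hinge -0.071·(11.3−10) = -0.0923
  Pd branch = 0.0129·Pd^0.44·e^(0.046·RH+f) = 1.426 μm/a
  Sd branch = 0.0175·Sd^0.57·e^(0.008·RH+0.085·T) = 0.287 μm/a
  r_corr = 1.426 + 0.287 = 1.713 μm/a
copper: f(T) = -0.080·(T−10) [T>10 °C] = -0.1040
  Pd branch = 0.0053·Pd^0.26·e^(0.059·RH+f) = 1.296 μm/a
  Sd branch = 0.01025·Sd^0.27·e^(0.036·RH+0.049·T) = 0.7016 μm/a
  r_corr = 1.296 + 0.7016 = 1.997 μm/a
Ordering by μm/a: copper (2) > zinc (1.71)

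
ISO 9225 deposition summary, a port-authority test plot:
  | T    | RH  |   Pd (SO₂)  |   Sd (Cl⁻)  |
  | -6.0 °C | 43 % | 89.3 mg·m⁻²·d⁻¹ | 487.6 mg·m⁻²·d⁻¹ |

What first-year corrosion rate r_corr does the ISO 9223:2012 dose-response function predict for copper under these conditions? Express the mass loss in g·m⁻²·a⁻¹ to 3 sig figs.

r_corr = 1.97 g·m⁻²·a⁻¹

copper: T≤10 °C ⇒ hinge +0.126·(-6.0−10) = -2.0160
  SO₂ term: 0.0053·89.3^0.26·exp(0.059·43-2.0160) = 0.02869
  Sd branch = 0.01025·Sd^0.27·e^(0.036·RH+0.049·T) = 0.191 μm/a
  sum: 0.02869 + 0.191 → r_corr = 0.2197 μm/a
Convert to mass loss: 0.2197 μm/a × 8.96 g/cm³ = 1.969 g·m⁻²·a⁻¹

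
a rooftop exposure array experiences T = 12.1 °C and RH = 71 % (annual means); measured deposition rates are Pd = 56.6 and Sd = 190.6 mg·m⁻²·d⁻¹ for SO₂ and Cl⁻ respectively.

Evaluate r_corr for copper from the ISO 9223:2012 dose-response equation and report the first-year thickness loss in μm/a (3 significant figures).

copper: f(T) = -0.080·(T−10) [T>10 °C] = -0.1680
  Pd branch = 0.0053·Pd^0.26·e^(0.059·RH+f) = 0.8439 μm/a
  Cl⁻ term: 0.01025·190.6^0.27·exp(0.036·71+0.049·12.1) = 0.9861
  sum: 0.8439 + 0.9861 → r_corr = 1.83 μm/a

r_corr = 1.83 μm/a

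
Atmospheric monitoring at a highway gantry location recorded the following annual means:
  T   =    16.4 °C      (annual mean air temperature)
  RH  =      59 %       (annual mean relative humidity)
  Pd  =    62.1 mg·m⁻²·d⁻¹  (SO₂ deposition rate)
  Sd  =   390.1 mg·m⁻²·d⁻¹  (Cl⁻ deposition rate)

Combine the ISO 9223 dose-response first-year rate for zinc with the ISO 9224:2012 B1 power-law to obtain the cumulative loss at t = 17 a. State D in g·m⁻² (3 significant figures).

zinc: T>10 °C ⇒ hinge -0.071·(16.4−10) = -0.4544
  SO₂ term: 0.0129·62.1^0.44·exp(0.046·59-0.4544) = 0.7601
  Sd branch = 0.0175·Sd^0.57·e^(0.008·RH+0.085·T) = 3.392 μm/a
  sum: 0.7601 + 3.392 → r_corr = 4.152 μm/a
ISO 9224: D(t) = r_corr · t^b with b = 0.813 (zinc, B1)
  D(17) = 4.152 × 17^0.813 = 4.152 × 10.01 = 41.55 μm
  Mass loss = 41.55 μm × 7.14 g/cm³ = 296.7 g·m⁻²

D(17) = 297 g·m⁻²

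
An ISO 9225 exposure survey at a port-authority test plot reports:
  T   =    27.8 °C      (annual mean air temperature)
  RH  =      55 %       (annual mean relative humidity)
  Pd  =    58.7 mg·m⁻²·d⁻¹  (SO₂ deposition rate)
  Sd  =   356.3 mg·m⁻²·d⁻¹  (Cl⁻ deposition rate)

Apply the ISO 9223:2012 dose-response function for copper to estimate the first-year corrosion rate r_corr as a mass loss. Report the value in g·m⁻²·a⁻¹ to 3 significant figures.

r_corr = 13.5 g·m⁻²·a⁻¹

copper: f(T) = -0.080·(T−10) [T>10 °C] = -1.4240
  sulphur-dioxide contribution → 0.0944 μm/a
  chloride contribution → 1.416 μm/a
  ⇒ r_corr(copper) = 1.511 μm/a
Convert to mass loss: 1.511 μm/a × 8.96 g/cm³ = 13.54 g·m⁻²·a⁻¹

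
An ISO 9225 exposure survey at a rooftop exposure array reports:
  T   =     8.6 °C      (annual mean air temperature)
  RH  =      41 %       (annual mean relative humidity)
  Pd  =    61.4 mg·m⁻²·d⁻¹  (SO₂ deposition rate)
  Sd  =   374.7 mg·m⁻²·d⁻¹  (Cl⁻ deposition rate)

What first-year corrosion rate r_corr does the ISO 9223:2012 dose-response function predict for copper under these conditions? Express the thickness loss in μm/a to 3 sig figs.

r_corr = 0.484 μm/a

copper: f(T) = +0.126·(T−10) [T≤10 °C] = -0.1764
  SO₂ term: 0.0053·61.4^0.26·exp(0.059·41-0.1764) = 0.1456
  Cl⁻ term: 0.01025·374.7^0.27·exp(0.036·41+0.049·8.6) = 0.3386
  r_corr = 0.1456 + 0.3386 = 0.4842 μm/a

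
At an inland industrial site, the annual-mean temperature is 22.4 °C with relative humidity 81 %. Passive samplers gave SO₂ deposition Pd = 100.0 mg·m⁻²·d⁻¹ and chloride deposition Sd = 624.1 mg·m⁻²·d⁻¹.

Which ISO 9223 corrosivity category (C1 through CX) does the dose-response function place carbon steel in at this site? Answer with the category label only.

CX

carbon steel: f(T) = -0.054·(T−10) [T>10 °C] = -0.6696
  Pd branch = 1.77·Pd^0.52·e^(0.02·RH+f) = 50.2 μm/a
  Sd branch = 0.102·Sd^0.62·e^(0.033·RH+0.04·T) = 195.7 μm/a
  r_corr = 50.2 + 195.7 = 245.9 μm/a
246 μm/a falls in (200, 700] for carbon steel → category CX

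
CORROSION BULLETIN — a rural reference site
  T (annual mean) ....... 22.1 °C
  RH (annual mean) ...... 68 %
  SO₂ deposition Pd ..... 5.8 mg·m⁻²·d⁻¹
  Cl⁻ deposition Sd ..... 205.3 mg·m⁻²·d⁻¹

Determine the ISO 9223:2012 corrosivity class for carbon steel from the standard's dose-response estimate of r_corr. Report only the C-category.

C4

carbon steel: f(T) = -0.054·(T−10) [T>10 °C] = -0.6534
  Pd branch = 1.77·Pd^0.52·e^(0.02·RH+f) = 8.95 μm/a
  Cl⁻ term: 0.102·205.3^0.62·exp(0.033·68+0.04·22.1) = 63.21
  sum: 8.95 + 63.21 → r_corr = 72.16 μm/a
72.2 μm/a falls in (50, 80] for carbon steel → category C4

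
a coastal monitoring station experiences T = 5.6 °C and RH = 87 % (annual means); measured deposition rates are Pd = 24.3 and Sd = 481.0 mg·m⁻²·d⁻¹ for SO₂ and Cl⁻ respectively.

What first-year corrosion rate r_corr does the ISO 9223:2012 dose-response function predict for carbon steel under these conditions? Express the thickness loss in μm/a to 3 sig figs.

carbon steel: f(T) = +0.150·(T−10) [T≤10 °C] = -0.6600
  Pd branch = 1.77·Pd^0.52·e^(0.02·RH+f) = 27.39 μm/a
  Cl⁻ term: 0.102·481.0^0.62·exp(0.033·87+0.04·5.6) = 103.7
  r_corr = 27.39 + 103.7 = 131.1 μm/a

r_corr = 131 μm/a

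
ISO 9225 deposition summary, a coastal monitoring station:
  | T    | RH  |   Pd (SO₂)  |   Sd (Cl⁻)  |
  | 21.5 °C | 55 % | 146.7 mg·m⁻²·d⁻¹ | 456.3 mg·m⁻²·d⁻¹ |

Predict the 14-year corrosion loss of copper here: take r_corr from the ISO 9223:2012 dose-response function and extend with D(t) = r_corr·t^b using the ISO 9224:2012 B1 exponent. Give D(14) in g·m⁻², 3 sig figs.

D(14) = 68.3 g·m⁻²

copper: T>10 °C ⇒ hinge -0.080·(21.5−10) = -0.9200
  SO₂ term: 0.0053·146.7^0.26·exp(0.059·55-0.9200) = 0.1983
  Sd branch = 0.01025·Sd^0.27·e^(0.036·RH+0.049·T) = 1.112 μm/a
  sum: 0.1983 + 1.112 → r_corr = 1.31 μm/a
Long-term exponent b (ISO 9224 Table 2, B1) = 0.667
  D(14) = 1.31 × 14^0.667 = 1.31 × 5.814 = 7.619 μm
  Mass loss = 7.619 μm × 8.96 g/cm³ = 68.26 g·m⁻²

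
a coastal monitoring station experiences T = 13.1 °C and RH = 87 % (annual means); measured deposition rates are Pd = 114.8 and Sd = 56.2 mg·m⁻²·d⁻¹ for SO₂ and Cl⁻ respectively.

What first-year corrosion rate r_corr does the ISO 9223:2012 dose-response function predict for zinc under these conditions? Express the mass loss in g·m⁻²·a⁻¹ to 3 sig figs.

zinc: f(T) = -0.071·(T−10) [T>10 °C] = -0.2201
  Pd branch = 0.0129·Pd^0.44·e^(0.046·RH+f) = 4.565 μm/a
  Cl⁻ term: 0.0175·56.2^0.57·exp(0.008·87+0.085·13.1) = 1.062
  sum: 4.565 + 1.062 → r_corr = 5.627 μm/a
Convert to mass loss: 5.627 μm/a × 7.14 g/cm³ = 40.18 g·m⁻²·a⁻¹

r_corr = 40.2 g·m⁻²·a⁻¹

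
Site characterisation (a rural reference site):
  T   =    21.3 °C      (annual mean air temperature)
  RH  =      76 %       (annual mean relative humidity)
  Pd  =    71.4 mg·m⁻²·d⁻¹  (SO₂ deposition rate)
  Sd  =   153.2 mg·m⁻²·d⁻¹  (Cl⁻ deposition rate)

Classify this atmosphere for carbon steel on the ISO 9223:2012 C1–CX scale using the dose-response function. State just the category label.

C5

carbon steel: temperature factor f = -0.054·(11.3) = -0.6102
  SO₂ term: 1.77·71.4^0.52·exp(0.02·76-0.6102) = 40.46
  Sd branch = 0.102·Sd^0.62·e^(0.033·RH+0.04·T) = 66.48 μm/a
  sum: 40.46 + 66.48 → r_corr = 106.9 μm/a
107 μm/a falls in (80, 200] for carbon steel → category C5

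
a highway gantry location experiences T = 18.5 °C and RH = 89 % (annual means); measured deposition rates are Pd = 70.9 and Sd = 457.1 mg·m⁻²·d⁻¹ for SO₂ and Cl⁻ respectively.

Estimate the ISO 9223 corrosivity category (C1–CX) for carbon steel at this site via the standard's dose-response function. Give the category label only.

carbon steel: temperature factor f = -0.054·(8.5) = -0.4590
  Pd branch = 1.77·Pd^0.52·e^(0.02·RH+f) = 60.82 μm/a
  Sd branch = 0.102·Sd^0.62·e^(0.033·RH+0.04·T) = 179.8 μm/a
  r_corr = 60.82 + 179.8 = 240.6 μm/a
Category bounds: 200…700 μm/a bracket r_corr ⇒ CX

CX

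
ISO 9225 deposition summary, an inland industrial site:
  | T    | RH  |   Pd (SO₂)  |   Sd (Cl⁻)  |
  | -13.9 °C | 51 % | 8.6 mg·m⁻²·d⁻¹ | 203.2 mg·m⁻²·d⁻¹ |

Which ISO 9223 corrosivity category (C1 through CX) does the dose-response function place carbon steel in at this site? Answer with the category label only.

C2

carbon steel: f(T) = +0.150·(T−10) [T≤10 °C] = -3.5850
  SO₂ term: 1.77·8.6^0.52·exp(0.02·51-3.5850) = 0.4168
  Cl⁻ term: 0.102·203.2^0.62·exp(0.033·51+0.04·-13.9) = 8.491
  r_corr = 0.4168 + 8.491 = 8.908 μm/a
8.91 μm/a falls in (1.3, 25] for carbon steel → category C2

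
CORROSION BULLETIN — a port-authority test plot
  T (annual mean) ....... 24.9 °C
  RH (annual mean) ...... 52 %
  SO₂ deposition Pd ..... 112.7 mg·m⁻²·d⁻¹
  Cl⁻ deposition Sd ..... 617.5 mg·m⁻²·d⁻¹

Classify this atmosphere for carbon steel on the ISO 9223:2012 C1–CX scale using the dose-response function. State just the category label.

C5

carbon steel: temperature factor f = -0.054·(14.9) = -0.8046
  SO₂ term: 1.77·112.7^0.52·exp(0.02·52-0.8046) = 26.13
  Sd branch = 0.102·Sd^0.62·e^(0.033·RH+0.04·T) = 82.53 μm/a
  r_corr = 26.13 + 82.53 = 108.7 μm/a
109 μm/a falls in (80, 200] for carbon steel → category C5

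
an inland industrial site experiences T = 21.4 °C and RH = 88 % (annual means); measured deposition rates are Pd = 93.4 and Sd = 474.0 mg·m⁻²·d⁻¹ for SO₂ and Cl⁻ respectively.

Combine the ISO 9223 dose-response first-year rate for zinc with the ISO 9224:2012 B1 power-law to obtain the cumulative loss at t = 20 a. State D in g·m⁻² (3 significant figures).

zinc: T>10 °C ⇒ hinge -0.071·(21.4−10) = -0.8094
  sulphur-dioxide contribution → 2.421 μm/a
  chloride contribution → 7.311 μm/a
  ⇒ r_corr(zinc) = 9.732 μm/a
Long-term exponent b (ISO 9224 Table 2, B1) = 0.813
  D(20) = 9.732 × 20^0.813 = 9.732 × 11.42 = 111.2 μm
  Mass loss = 111.2 μm × 7.14 g/cm³ = 793.7 g·m⁻²

D(20) = 794 g·m⁻²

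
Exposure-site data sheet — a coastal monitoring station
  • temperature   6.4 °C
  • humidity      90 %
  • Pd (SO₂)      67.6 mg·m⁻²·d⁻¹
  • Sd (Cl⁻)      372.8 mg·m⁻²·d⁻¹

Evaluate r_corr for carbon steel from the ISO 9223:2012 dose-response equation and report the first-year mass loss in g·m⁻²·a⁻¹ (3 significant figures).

carbon steel: T≤10 °C ⇒ hinge +0.150·(6.4−10) = -0.5400
  sulphur-dioxide contribution → 55.82 μm/a
  chloride contribution → 100.9 μm/a
  ⇒ r_corr(carbon steel) = 156.7 μm/a
Convert to mass loss: 156.7 μm/a × 7.85 g/cm³ = 1230 g·m⁻²·a⁻¹

r_corr = 1.23e+03 g·m⁻²·a⁻¹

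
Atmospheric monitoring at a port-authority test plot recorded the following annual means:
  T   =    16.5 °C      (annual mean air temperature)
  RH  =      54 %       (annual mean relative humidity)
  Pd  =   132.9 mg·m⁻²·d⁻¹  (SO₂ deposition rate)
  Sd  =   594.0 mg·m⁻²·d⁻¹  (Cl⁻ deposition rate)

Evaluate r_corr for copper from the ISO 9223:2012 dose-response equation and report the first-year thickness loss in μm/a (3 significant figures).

r_corr = 1.17 μm/a

copper: T>10 °C ⇒ hinge -0.080·(16.5−10) = -0.5200
  Pd branch = 0.0053·Pd^0.26·e^(0.059·RH+f) = 0.2718 μm/a
  Sd branch = 0.01025·Sd^0.27·e^(0.036·RH+0.049·T) = 0.9017 μm/a
  r_corr = 0.2718 + 0.9017 = 1.173 μm/a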